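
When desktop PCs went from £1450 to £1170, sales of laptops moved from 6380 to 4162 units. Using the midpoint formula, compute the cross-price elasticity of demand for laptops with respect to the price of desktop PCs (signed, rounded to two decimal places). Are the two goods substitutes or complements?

%ΔQ_{laptops} = (4162 − 6380)/avg = -2218/5271 = -0.420793…
%ΔP_{desktop PCs} = (1170 − 1450)/avg = -280/1310 = -0.213740…
E_cross = (-2218/5271) / (-280/1310) = 1.9687…
E_cross > 0 ⇒ the goods are substitutes.

1.97; substitutes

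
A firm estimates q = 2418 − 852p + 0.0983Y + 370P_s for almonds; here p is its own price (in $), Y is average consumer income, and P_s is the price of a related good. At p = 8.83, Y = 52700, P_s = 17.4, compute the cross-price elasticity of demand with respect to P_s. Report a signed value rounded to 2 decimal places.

0.99

At the given values, q = 2418 − 852(8.83) + 0.0983(52700) + 370(17.4) = 6513.25.
∂q/∂P_s = 370.
E = (370) × (17.4/6513.25) = 0.9884…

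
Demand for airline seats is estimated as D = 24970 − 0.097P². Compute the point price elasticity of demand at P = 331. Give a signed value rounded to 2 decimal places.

-1.48

dD/dP = −2·0.097·P = -64.214. At P = 331, D = 14342.583.
Ed = (dD/dP)·(P/D) = (-64.214) × (331/14342.583) = -1.4819…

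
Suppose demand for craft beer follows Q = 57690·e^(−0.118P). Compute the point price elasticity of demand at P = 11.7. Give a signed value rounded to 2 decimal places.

dQ/dP = −0.118·Q = -1711.57. At P = 11.7, Q = 14504.9.
Ed = (dQ/dP)·(P/Q) = (-1711.57) × (11.7/14504.9) = -1.3806

-1.38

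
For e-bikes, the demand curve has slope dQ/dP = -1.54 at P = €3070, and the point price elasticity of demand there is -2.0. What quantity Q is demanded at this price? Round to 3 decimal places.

Ed = (dQ/dP)·(P/Q) ⇒ Q = (dQ/dP)·P/Ed = (-1.54)·3070/(-2.0) = 2363.9

2363.900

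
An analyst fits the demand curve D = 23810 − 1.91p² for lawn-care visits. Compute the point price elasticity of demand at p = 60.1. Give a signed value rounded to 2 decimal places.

dD/dp = −2·1.91·p = -229.582. At p = 60.1, D = 16911.0609.
Ed = (dD/dp)·(p/D) = (-229.582) × (60.1/16911.0609) = -0.8159…

-0.82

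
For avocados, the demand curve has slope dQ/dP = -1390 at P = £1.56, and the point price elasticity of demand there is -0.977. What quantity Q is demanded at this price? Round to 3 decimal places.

Ed = (dQ/dP)·(P/Q) ⇒ Q = (dQ/dP)·P/Ed = (-1390)·1.56/(-0.977) = 2219.44728…

2219.447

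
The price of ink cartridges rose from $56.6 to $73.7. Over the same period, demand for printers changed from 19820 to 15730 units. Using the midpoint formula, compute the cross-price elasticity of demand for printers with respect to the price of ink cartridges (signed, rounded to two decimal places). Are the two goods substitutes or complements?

%ΔQ_{printers} = (15730 − 19820)/avg = -4090/17775 = -0.230098…
%ΔP_{ink cartridges} = (73.7 − 56.6)/avg = 17.1/65.15 = 0.262471…
E_cross = (-4090/17775) / (17.1/65.15) = -0.8766…
E_cross < 0 ⇒ the goods are complements.

-0.88; complements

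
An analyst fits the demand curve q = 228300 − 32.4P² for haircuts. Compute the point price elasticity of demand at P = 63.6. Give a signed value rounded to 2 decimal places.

dq/dP = −2·32.4·P = -4121.28. At P = 63.6, q = 97243.296.
Ed = (dq/dP)·(P/q) = (-4121.28) × (63.6/97243.296) = -2.6954…

-2.70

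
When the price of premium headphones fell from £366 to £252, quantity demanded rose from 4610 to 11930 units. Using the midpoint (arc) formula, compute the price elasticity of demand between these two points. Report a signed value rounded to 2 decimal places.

-2.40

%ΔQ = (11930 − 4610) / [(4610 + 11930)/2] = 7320/8270 = 0.885126…
%ΔP = (252 − 366) / [(366 + 252)/2] = -114/309 = -0.368932…
Arc Ed = %ΔQ / %ΔP = (7320/8270) / (-114/309) = -2.3991…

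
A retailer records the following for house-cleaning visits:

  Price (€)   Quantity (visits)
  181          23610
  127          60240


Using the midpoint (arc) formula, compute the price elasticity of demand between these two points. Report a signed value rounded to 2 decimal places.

-2.49

%ΔQ = (60240 − 23610) / [(23610 + 60240)/2] = 36630/41925 = 0.873703…
%ΔP = (127 − 181) / [(181 + 127)/2] = -54/154 = -0.350649…
Arc Ed = %ΔQ / %ΔP = (36630/41925) / (-54/154) = -2.4916…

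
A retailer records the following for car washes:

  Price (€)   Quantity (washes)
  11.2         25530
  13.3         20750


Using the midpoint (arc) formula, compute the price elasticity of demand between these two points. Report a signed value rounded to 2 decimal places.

%ΔQ = (20750 − 25530) / [(25530 + 20750)/2] = -4780/23140 = -0.206568…
%ΔP = (13.3 − 11.2) / [(11.2 + 13.3)/2] = 2.1/12.25 = 0.171428…
Arc Ed = %ΔQ / %ΔP = (-4780/23140) / (2.1/12.25) = -1.2049…

-1.20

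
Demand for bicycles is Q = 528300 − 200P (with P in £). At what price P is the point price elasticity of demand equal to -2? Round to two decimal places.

Ed = −200P/(528300 − 200P). Set this equal to -2:
200P = 2·(528300 − 200P) ⇒ 200P(1 + 2) = 2·528300
P = 2·528300 / (200·3) = 1761

1761.00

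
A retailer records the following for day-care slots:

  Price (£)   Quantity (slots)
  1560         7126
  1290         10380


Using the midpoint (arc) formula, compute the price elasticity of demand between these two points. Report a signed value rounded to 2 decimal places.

-1.96

%ΔQ = (10380 − 7126) / [(7126 + 10380)/2] = 3254/8753 = 0.371758…
%ΔP = (1290 − 1560) / [(1560 + 1290)/2] = -270/1425 = -0.189473…
Arc Ed = %ΔQ / %ΔP = (3254/8753) / (-270/1425) = -1.9620…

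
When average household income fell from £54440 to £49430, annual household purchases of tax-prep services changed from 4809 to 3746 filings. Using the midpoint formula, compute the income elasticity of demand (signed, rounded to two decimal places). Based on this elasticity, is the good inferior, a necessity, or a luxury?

2.58; luxury

%ΔQ = (3746 − 4809)/[( 4809 + 3746)/2] = -1063/4277.5 = -0.248509…
%ΔIncome = (49430 − 54440)/[( 54440 + 49430)/2] = -5010/51935 = -0.096466…
E_income = (-1063/4277.5) / (-5010/51935) = 2.5761…
E_income > 1 ⇒ normal good, luxury.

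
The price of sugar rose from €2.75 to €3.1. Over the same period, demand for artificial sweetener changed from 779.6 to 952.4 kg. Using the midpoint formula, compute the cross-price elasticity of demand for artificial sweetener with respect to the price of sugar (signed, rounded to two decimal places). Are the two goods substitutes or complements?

%ΔQ_{artificial sweetener} = (952.4 − 779.6)/avg = 172.8/866 = 0.199538…
%ΔP_{sugar} = (3.1 − 2.75)/avg = 0.35/2.925 = 0.119658…
E_cross = (172.8/866) / (0.35/2.925) = 1.6675…
E_cross > 0 ⇒ the goods are substitutes.

1.67; substitutes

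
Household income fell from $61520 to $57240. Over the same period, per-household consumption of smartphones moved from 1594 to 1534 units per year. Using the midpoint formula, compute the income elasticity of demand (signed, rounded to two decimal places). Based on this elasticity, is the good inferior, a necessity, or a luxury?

0.53; necessity

%ΔQ = (1534 − 1594)/[( 1594 + 1534)/2] = -60/1564 = -0.038363…
%ΔIncome = (57240 − 61520)/[( 61520 + 57240)/2] = -4280/59380 = -0.072078…
E_income = (-60/1564) / (-4280/59380) = 0.5322…
0 < E_income < 1 ⇒ normal good, necessity.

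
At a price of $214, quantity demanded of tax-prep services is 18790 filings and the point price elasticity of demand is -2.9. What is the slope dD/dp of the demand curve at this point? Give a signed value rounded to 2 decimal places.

Ed = (dD/dp)·(p/D) ⇒ dD/dp = Ed·D/p = (-2.9)·18790/214 = -254.6308…

-254.63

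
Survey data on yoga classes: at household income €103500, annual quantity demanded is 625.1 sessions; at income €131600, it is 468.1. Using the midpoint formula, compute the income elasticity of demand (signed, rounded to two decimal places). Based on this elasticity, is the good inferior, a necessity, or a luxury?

%ΔQ = (468.1 − 625.1)/[( 625.1 + 468.1)/2] = -157/546.6 = -0.287230…
%ΔIncome = (131600 − 103500)/[( 103500 + 131600)/2] = 28100/117550 = 0.239047…
E_income = (-157/546.6) / (28100/117550) = -1.2015…
E_income < 0 ⇒ inferior good.

-1.20; inferior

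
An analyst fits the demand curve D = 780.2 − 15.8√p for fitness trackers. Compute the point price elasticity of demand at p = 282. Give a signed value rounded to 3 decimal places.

-0.258

dD/dp = −15.8/(2√p) = -0.470438. At p = 282, D = 514.873.
Ed = (dD/dp)·(p/D) = (-0.470438) × (282/514.873) = -0.25766…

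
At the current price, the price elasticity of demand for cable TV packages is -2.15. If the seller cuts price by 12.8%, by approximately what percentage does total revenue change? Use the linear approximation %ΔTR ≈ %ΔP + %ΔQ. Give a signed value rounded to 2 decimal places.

%ΔQ ≈ Ed × %ΔP = (-2.15) × (-12.8%) = +27.5200%
%ΔTR ≈ %ΔP + %ΔQ = (-12.8%) + (+27.5200%) = +14.7200%

+14.72%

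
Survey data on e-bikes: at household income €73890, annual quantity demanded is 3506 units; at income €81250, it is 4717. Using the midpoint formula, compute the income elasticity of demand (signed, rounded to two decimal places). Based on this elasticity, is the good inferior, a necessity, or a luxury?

3.10; luxury

%ΔQ = (4717 − 3506)/[( 3506 + 4717)/2] = 1211/4111.5 = 0.294539…
%ΔIncome = (81250 − 73890)/[( 73890 + 81250)/2] = 7360/77570 = 0.094882…
E_income = (1211/4111.5) / (7360/77570) = 3.1042…
E_income > 1 ⇒ normal good, luxury.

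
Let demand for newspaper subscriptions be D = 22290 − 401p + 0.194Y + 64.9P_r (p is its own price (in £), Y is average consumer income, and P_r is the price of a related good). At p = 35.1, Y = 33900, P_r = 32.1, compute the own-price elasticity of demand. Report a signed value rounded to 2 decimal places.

-0.83

At the given values, D = 22290 − 401(35.1) + 0.194(33900) + 64.9(32.1) = 16874.79.
∂D/∂p = −401.
E = (-401) × (35.1/16874.79) = -0.8340…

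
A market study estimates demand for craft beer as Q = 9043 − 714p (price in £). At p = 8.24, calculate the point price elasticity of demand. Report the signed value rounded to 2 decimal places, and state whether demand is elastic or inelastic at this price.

-1.86; elastic

dQ/dp = −714. At p = 8.24, Q = 9043 − 714(8.24) = 3159.64.
Ed = (dQ/dp)·(p/Q) = −714 × (8.24/3159.64) = -1.8620…
|Ed| = 1.86 > 1, so demand is elastic.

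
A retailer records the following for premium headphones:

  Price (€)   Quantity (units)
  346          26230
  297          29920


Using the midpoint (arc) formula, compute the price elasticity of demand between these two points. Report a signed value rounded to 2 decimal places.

-0.86

%ΔQ = (29920 − 26230) / [(26230 + 29920)/2] = 3690/28075 = 0.131433…
%ΔP = (297 − 346) / [(346 + 297)/2] = -49/321.5 = -0.152410…
Arc Ed = %ΔQ / %ΔP = (3690/28075) / (-49/321.5) = -0.8623…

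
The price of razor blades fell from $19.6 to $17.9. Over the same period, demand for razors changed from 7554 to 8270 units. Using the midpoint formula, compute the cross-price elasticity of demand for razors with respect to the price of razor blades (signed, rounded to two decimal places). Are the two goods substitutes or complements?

%ΔQ_{razors} = (8270 − 7554)/avg = 716/7912 = 0.090495…
%ΔP_{razor blades} = (17.9 − 19.6)/avg = -1.7/18.75 = -0.090666…
E_cross = (716/7912) / (-1.7/18.75) = -0.9981…
E_cross < 0 ⇒ the goods are complements.

-1.00; complements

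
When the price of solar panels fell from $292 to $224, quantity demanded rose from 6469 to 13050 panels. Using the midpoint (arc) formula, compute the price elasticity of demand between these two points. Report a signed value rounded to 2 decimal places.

-2.56

%ΔQ = (13050 − 6469) / [(6469 + 13050)/2] = 6581/9759.5 = 0.674317…
%ΔP = (224 − 292) / [(292 + 224)/2] = -68/258 = -0.263565…
Arc Ed = %ΔQ / %ΔP = (6581/9759.5) / (-68/258) = -2.5584…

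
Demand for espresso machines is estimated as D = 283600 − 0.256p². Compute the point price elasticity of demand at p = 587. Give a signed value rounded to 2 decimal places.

-0.90

dD/dp = −2·0.256·p = -300.544. At p = 587, D = 195390.336.
Ed = (dD/dp)·(p/D) = (-300.544) × (587/195390.336) = -0.9029…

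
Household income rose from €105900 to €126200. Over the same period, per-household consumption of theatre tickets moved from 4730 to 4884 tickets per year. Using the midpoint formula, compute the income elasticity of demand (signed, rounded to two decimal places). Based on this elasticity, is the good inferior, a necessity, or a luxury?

%ΔQ = (4884 − 4730)/[( 4730 + 4884)/2] = 154/4807 = 0.032036…
%ΔIncome = (126200 − 105900)/[( 105900 + 126200)/2] = 20300/116050 = 0.174924…
E_income = (154/4807) / (20300/116050) = 0.1831…
0 < E_income < 1 ⇒ normal good, necessity.

0.18; necessity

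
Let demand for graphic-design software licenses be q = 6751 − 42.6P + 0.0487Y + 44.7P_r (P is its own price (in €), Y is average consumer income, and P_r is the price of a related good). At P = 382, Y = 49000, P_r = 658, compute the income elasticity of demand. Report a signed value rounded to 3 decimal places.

At the given values, q = 6751 − 42.6(382) + 0.0487(49000) + 44.7(658) = 22276.7.
∂q/∂Y = 0.0487.
E = (0.0487) × (49000/22276.7) = 0.10712…

0.107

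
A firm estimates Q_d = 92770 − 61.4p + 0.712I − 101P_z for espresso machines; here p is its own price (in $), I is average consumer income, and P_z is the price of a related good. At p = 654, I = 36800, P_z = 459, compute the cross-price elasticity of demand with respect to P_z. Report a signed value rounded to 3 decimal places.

At the given values, Q_d = 92770 − 61.4(654) + 0.712(36800) − 101(459) = 32457.
∂Q_d/∂P_z = -101.
E = (-101) × (459/32457) = -1.42832…

-1.428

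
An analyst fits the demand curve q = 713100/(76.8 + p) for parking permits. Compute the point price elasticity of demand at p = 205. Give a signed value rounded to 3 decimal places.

dq/dp = −713100/(76.8 + p)² = -8.97984. At p = 205, q = 2530.52.
Ed = (dq/dp)·(p/q) = (-8.97984) × (205/2530.52) = -0.72746…

-0.727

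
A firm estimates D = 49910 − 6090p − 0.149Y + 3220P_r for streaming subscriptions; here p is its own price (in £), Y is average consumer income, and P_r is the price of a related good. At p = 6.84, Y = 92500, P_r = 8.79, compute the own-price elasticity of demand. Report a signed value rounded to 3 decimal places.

-1.829

At the given values, D = 49910 − 6090(6.84) − 0.149(92500) + 3220(8.79) = 22775.7.
∂D/∂p = −6090.
E = (-6090) × (6.84/22775.7) = -1.82894…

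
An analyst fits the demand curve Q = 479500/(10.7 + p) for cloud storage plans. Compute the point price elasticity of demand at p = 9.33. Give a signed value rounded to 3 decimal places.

dQ/dp = −479500/(10.7 + p)² = -1195.16. At p = 9.33, Q = 23939.1.
Ed = (dQ/dp)·(p/Q) = (-1195.16) × (9.33/23939.1) = -0.46580…

-0.466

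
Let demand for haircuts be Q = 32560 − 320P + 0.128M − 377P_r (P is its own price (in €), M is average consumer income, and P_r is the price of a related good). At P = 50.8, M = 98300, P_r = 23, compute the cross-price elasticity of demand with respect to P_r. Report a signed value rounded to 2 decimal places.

-0.43

At the given values, Q = 32560 − 320(50.8) + 0.128(98300) − 377(23) = 20215.4.
∂Q/∂P_r = -377.
E = (-377) × (23/20215.4) = -0.4289…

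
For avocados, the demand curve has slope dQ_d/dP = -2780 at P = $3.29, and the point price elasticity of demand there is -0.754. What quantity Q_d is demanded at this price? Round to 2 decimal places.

Ed = (dQ_d/dP)·(P/Q_d) ⇒ Q_d = (dQ_d/dP)·P/Ed = (-2780)·3.29/(-0.754) = 12130.2387…

12130.24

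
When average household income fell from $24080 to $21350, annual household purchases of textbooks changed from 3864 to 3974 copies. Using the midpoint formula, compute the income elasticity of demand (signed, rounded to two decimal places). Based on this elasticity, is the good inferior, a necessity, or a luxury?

%ΔQ = (3974 − 3864)/[( 3864 + 3974)/2] = 110/3919 = 0.028068…
%ΔIncome = (21350 − 24080)/[( 24080 + 21350)/2] = -2730/22715 = -0.120184…
E_income = (110/3919) / (-2730/22715) = -0.2335…
E_income < 0 ⇒ inferior good.

-0.23; inferior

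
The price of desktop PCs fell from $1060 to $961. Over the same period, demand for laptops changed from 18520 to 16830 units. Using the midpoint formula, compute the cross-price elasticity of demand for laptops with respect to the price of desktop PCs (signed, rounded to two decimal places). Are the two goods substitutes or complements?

0.98; substitutes

%ΔQ_{laptops} = (16830 − 18520)/avg = -1690/17675 = -0.095615…
%ΔP_{desktop PCs} = (961 − 1060)/avg = -99/1010.5 = -0.097971…
E_cross = (-1690/17675) / (-99/1010.5) = 0.9759…
E_cross > 0 ⇒ the goods are substitutes.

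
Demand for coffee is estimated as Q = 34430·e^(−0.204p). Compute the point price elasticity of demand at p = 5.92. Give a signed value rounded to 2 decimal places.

dQ/dp = −0.204·Q = -2099.32. At p = 5.92, Q = 10290.8.
Ed = (dQ/dp)·(p/Q) = (-2099.32) × (5.92/10290.8) = -1.2076…

-1.21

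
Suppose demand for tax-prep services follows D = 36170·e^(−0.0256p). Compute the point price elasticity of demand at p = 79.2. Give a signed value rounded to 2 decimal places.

dD/dp = −0.0256·D = -121.912. At p = 79.2, D = 4762.2.
Ed = (dD/dp)·(p/D) = (-121.912) × (79.2/4762.2) = -2.0275…

-2.03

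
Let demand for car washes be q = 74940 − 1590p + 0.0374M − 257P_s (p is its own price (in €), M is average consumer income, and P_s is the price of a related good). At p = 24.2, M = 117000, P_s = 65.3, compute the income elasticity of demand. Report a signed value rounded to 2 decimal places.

At the given values, q = 74940 − 1590(24.2) + 0.0374(117000) − 257(65.3) = 24055.7.
∂q/∂M = 0.0374.
E = (0.0374) × (117000/24055.7) = 0.1819…

0.18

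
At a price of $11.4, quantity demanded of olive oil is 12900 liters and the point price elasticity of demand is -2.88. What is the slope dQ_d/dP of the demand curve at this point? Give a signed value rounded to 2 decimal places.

Ed = (dQ_d/dP)·(P/Q_d) ⇒ dQ_d/dP = Ed·Q_d/P = (-2.88)·12900/11.4 = -3258.9473…

-3258.95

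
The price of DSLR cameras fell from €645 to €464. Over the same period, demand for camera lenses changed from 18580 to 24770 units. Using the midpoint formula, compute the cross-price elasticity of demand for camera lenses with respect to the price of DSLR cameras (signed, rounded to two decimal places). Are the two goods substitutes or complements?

-0.87; complements

%ΔQ_{camera lenses} = (24770 − 18580)/avg = 6190/21675 = 0.285582…
%ΔP_{DSLR cameras} = (464 − 645)/avg = -181/554.5 = -0.326420…
E_cross = (6190/21675) / (-181/554.5) = -0.8748…
E_cross < 0 ⇒ the goods are complements.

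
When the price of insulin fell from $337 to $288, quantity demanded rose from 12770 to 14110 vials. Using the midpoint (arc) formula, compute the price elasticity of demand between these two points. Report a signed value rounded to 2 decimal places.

-0.64

%ΔQ = (14110 − 12770) / [(12770 + 14110)/2] = 1340/13440 = 0.099702…
%ΔP = (288 − 337) / [(337 + 288)/2] = -49/312.5 = -0.1568
Arc Ed = %ΔQ / %ΔP = (1340/13440) / (-49/312.5) = -0.6358…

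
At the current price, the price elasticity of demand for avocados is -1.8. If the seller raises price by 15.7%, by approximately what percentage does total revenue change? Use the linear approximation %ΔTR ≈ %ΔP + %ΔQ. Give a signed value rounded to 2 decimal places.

%ΔQ ≈ Ed × %ΔP = (-1.8) × (+15.7%) = -28.2600%
%ΔTR ≈ %ΔP + %ΔQ = (+15.7%) + (-28.2600%) = -12.5600%

-12.56%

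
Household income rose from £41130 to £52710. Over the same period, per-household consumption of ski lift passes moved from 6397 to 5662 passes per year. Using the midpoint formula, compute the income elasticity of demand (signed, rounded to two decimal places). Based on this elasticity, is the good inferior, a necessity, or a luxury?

-0.49; inferior

%ΔQ = (5662 − 6397)/[( 6397 + 5662)/2] = -735/6029.5 = -0.121900…
%ΔIncome = (52710 − 41130)/[( 41130 + 52710)/2] = 11580/46920 = 0.246803…
E_income = (-735/6029.5) / (11580/46920) = -0.4939…
E_income < 0 ⇒ inferior good.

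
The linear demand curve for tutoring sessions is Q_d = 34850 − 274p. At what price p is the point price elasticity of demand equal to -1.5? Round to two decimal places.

76.31

Ed = −274p/(34850 − 274p). Set this equal to -1.5:
274p = 1.5·(34850 − 274p) ⇒ 274p(1 + 1.5) = 1.5·34850
p = 1.5·34850 / (274·2.5) = 76.3138…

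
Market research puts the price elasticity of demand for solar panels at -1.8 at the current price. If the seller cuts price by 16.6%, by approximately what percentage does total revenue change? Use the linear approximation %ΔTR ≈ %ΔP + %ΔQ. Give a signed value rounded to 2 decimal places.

+13.28%

%ΔQ ≈ Ed × %ΔP = (-1.8) × (-16.6%) = +29.8800%
%ΔTR ≈ %ΔP + %ΔQ = (-16.6%) + (+29.8800%) = +13.2800%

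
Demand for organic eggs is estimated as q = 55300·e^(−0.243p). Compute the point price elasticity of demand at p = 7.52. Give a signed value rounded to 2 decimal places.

dq/dp = −0.243·q = -2161.32. At p = 7.52, q = 8894.32.
Ed = (dq/dp)·(p/q) = (-2161.32) × (7.52/8894.32) = -1.8273…

-1.83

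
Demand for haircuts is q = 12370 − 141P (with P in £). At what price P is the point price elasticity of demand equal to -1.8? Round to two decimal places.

Ed = −141P/(12370 − 141P). Set this equal to -1.8:
141P = 1.8·(12370 − 141P) ⇒ 141P(1 + 1.8) = 1.8·12370
P = 1.8·12370 / (141·2.8) = 56.3981…

56.40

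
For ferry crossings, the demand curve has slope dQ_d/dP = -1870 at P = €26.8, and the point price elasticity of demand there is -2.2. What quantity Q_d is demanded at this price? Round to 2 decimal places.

Ed = (dQ_d/dP)·(P/Q_d) ⇒ Q_d = (dQ_d/dP)·P/Ed = (-1870)·26.8/(-2.2) = 22780

22780.00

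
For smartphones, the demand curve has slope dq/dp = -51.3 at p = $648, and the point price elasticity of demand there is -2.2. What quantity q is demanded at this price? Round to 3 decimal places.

15110.182

Ed = (dq/dp)·(p/q) ⇒ q = (dq/dp)·p/Ed = (-51.3)·648/(-2.2) = 15110.18181…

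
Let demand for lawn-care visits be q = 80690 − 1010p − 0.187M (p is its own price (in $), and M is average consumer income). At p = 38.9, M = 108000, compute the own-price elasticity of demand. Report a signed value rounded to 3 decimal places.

-1.853

At the given values, q = 80690 − 1010(38.9) − 0.187(108000) = 21205.
∂q/∂p = −1010.
E = (-1010) × (38.9/21205) = -1.85281…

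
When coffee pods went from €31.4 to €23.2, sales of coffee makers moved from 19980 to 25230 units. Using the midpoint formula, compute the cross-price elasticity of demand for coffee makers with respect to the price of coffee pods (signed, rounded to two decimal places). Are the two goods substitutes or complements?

-0.77; complements

%ΔQ_{coffee makers} = (25230 − 19980)/avg = 5250/22605 = 0.232249…
%ΔP_{coffee pods} = (23.2 − 31.4)/avg = -8.2/27.3 = -0.300366…
E_cross = (5250/22605) / (-8.2/27.3) = -0.7732…
E_cross < 0 ⇒ the goods are complements.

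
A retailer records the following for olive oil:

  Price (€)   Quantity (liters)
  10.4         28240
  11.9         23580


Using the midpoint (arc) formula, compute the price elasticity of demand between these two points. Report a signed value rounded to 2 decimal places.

-1.34

%ΔQ = (23580 − 28240) / [(28240 + 23580)/2] = -4660/25910 = -0.179853…
%ΔP = (11.9 − 10.4) / [(10.4 + 11.9)/2] = 1.5/11.15 = 0.134529…
Arc Ed = %ΔQ / %ΔP = (-4660/25910) / (1.5/11.15) = -1.3369…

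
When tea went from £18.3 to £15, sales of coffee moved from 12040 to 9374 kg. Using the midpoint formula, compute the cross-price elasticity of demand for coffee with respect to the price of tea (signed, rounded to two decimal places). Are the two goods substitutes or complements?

%ΔQ_{coffee} = (9374 − 12040)/avg = -2666/10707 = -0.248995…
%ΔP_{tea} = (15 − 18.3)/avg = -3.3/16.65 = -0.198198…
E_cross = (-2666/10707) / (-3.3/16.65) = 1.2562…
E_cross > 0 ⇒ the goods are substitutes.

1.26; substitutes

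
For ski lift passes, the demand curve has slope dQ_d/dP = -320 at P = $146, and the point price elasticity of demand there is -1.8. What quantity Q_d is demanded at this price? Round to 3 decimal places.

25955.556

Ed = (dQ_d/dP)·(P/Q_d) ⇒ Q_d = (dQ_d/dP)·P/Ed = (-320)·146/(-1.8) = 25955.55555…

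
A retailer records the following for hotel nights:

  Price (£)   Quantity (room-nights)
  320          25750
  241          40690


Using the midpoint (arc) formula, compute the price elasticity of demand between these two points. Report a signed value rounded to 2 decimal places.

-1.60

%ΔQ = (40690 − 25750) / [(25750 + 40690)/2] = 14940/33220 = 0.449729…
%ΔP = (241 − 320) / [(320 + 241)/2] = -79/280.5 = -0.281639…
Arc Ed = %ΔQ / %ΔP = (14940/33220) / (-79/280.5) = -1.5968…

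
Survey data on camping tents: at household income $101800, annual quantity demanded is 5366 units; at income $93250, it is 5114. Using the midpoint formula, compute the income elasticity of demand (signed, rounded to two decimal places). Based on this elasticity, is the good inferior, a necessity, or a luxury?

%ΔQ = (5114 − 5366)/[( 5366 + 5114)/2] = -252/5240 = -0.048091…
%ΔIncome = (93250 − 101800)/[( 101800 + 93250)/2] = -8550/97525 = -0.087669…
E_income = (-252/5240) / (-8550/97525) = 0.5485…
0 < E_income < 1 ⇒ normal good, necessity.

0.55; necessity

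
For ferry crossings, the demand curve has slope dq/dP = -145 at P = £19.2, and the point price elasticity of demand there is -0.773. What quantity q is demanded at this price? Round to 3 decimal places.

Ed = (dq/dP)·(P/q) ⇒ q = (dq/dP)·P/Ed = (-145)·19.2/(-0.773) = 3601.55239…

3601.552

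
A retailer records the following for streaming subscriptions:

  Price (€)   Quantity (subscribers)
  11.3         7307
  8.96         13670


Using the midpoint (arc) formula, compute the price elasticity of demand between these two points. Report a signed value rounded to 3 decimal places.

%ΔQ = (13670 − 7307) / [(7307 + 13670)/2] = 6363/10488.5 = 0.606664…
%ΔP = (8.96 − 11.3) / [(11.3 + 8.96)/2] = -2.34/10.13 = -0.230997…
Arc Ed = %ΔQ / %ΔP = (6363/10488.5) / (-2.34/10.13) = -2.62628…

-2.626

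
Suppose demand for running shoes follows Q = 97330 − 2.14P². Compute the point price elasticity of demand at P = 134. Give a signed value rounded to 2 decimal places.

-1.30

dQ/dP = −2·2.14·P = -573.52. At P = 134, Q = 58904.16.
Ed = (dQ/dP)·(P/Q) = (-573.52) × (134/58904.16) = -1.3046…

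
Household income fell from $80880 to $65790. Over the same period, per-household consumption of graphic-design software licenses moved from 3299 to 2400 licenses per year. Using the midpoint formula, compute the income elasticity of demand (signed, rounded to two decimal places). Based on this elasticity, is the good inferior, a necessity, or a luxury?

%ΔQ = (2400 − 3299)/[( 3299 + 2400)/2] = -899/2849.5 = -0.315493…
%ΔIncome = (65790 − 80880)/[( 80880 + 65790)/2] = -15090/73335 = -0.205768…
E_income = (-899/2849.5) / (-15090/73335) = 1.5332…
E_income > 1 ⇒ normal good, luxury.

1.53; luxury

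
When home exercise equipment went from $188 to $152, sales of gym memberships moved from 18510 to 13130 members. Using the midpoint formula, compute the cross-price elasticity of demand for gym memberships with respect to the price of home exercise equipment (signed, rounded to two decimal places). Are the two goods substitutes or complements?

%ΔQ_{gym memberships} = (13130 − 18510)/avg = -5380/15820 = -0.340075…
%ΔP_{home exercise equipment} = (152 − 188)/avg = -36/170 = -0.211764…
E_cross = (-5380/15820) / (-36/170) = 1.6059…
E_cross > 0 ⇒ the goods are substitutes.

1.61; substitutes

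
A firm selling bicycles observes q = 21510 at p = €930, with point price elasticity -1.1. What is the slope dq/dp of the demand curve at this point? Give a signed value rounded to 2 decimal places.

-25.44

Ed = (dq/dp)·(p/q) ⇒ dq/dp = Ed·q/p = (-1.1)·21510/930 = -25.4419…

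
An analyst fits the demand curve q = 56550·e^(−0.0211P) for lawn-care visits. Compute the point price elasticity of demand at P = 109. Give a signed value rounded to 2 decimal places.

dq/dP = −0.0211·q = -119.641. At P = 109, q = 5670.2.
Ed = (dq/dP)·(P/q) = (-119.641) × (109/5670.2) = -2.2999

-2.30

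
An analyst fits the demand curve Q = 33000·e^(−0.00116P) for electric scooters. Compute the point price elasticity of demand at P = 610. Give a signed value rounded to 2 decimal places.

-0.71

dQ/dP = −0.00116·Q = -18.8654. At P = 610, Q = 16263.2.
Ed = (dQ/dP)·(P/Q) = (-18.8654) × (610/16263.2) = -0.7076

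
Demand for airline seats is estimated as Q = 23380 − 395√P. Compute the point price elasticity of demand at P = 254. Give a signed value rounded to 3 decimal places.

dQ/dP = −395/(2√P) = -12.3923. At P = 254, Q = 17084.7.
Ed = (dQ/dP)·(P/Q) = (-12.3923) × (254/17084.7) = -0.18423…

-0.184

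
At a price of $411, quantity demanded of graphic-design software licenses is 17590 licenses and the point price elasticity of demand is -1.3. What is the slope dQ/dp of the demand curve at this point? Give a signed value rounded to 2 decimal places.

Ed = (dQ/dp)·(p/Q) ⇒ dQ/dp = Ed·Q/p = (-1.3)·17590/411 = -55.6374…

-55.64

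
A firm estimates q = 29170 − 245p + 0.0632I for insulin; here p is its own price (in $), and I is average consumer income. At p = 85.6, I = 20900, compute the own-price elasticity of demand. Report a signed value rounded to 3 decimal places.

At the given values, q = 29170 − 245(85.6) + 0.0632(20900) = 9518.88.
∂q/∂p = −245.
E = (-245) × (85.6/9518.88) = -2.20320…

-2.203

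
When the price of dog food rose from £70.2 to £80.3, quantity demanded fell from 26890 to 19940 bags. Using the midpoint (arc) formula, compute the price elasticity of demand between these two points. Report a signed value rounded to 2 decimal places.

%ΔQ = (19940 − 26890) / [(26890 + 19940)/2] = -6950/23415 = -0.296818…
%ΔP = (80.3 − 70.2) / [(70.2 + 80.3)/2] = 10.1/75.25 = 0.134219…
Arc Ed = %ΔQ / %ΔP = (-6950/23415) / (10.1/75.25) = -2.2114…

-2.21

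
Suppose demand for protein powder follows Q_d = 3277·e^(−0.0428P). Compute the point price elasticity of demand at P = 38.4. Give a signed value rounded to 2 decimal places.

-1.64

dQ_d/dP = −0.0428·Q_d = -27.1112. At P = 38.4, Q_d = 633.439.
Ed = (dQ_d/dP)·(P/Q_d) = (-27.1112) × (38.4/633.439) = -1.6435…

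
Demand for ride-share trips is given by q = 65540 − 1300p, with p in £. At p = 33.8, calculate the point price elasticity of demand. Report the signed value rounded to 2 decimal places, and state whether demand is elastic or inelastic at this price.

-2.03; elastic

dq/dp = −1300. At p = 33.8, q = 65540 − 1300(33.8) = 21600.
Ed = (dq/dp)·(p/q) = −1300 × (33.8/21600) = -2.0342…
|Ed| = 2.03 > 1, so demand is elastic.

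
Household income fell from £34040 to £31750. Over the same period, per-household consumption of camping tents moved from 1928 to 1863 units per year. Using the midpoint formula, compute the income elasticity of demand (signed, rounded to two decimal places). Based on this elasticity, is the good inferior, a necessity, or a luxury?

%ΔQ = (1863 − 1928)/[( 1928 + 1863)/2] = -65/1895.5 = -0.034291…
%ΔIncome = (31750 − 34040)/[( 34040 + 31750)/2] = -2290/32895 = -0.069615…
E_income = (-65/1895.5) / (-2290/32895) = 0.4925…
0 < E_income < 1 ⇒ normal good, necessity.

0.49; necessity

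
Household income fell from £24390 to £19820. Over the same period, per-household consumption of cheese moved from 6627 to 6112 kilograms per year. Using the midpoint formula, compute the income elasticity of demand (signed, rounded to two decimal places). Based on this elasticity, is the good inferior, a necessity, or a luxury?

0.39; necessity

%ΔQ = (6112 − 6627)/[( 6627 + 6112)/2] = -515/6369.5 = -0.080854…
%ΔIncome = (19820 − 24390)/[( 24390 + 19820)/2] = -4570/22105 = -0.206740…
E_income = (-515/6369.5) / (-4570/22105) = 0.3910…
0 < E_income < 1 ⇒ normal good, necessity.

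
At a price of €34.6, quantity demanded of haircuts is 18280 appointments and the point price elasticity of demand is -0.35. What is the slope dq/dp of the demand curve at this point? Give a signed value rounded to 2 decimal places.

Ed = (dq/dp)·(p/q) ⇒ dq/dp = Ed·q/p = (-0.35)·18280/34.6 = -184.9132…

-184.91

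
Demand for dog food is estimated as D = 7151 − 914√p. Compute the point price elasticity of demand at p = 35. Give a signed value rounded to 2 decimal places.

-1.55

dD/dp = −914/(2√p) = -77.2471. At p = 35, D = 1743.7.
Ed = (dD/dp)·(p/D) = (-77.2471) × (35/1743.7) = -1.5505…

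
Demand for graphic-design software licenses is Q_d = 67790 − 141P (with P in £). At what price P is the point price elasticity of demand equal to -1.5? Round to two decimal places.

288.47

Ed = −141P/(67790 − 141P). Set this equal to -1.5:
141P = 1.5·(67790 − 141P) ⇒ 141P(1 + 1.5) = 1.5·67790
P = 1.5·67790 / (141·2.5) = 288.4680…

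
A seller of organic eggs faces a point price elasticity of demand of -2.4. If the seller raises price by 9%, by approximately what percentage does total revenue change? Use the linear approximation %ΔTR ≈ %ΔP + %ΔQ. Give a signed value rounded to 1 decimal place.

%ΔQ ≈ Ed × %ΔP = (-2.4) × (+9%) = -21.6000%
%ΔTR ≈ %ΔP + %ΔQ = (+9%) + (-21.6000%) = -12.6000%

-12.6%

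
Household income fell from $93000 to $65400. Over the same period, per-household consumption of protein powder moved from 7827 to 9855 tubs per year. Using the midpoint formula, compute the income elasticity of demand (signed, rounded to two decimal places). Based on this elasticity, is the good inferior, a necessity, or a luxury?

%ΔQ = (9855 − 7827)/[( 7827 + 9855)/2] = 2028/8841 = 0.229385…
%ΔIncome = (65400 − 93000)/[( 93000 + 65400)/2] = -27600/79200 = -0.348484…
E_income = (2028/8841) / (-27600/79200) = -0.6582…
E_income < 0 ⇒ inferior good.

-0.66; inferior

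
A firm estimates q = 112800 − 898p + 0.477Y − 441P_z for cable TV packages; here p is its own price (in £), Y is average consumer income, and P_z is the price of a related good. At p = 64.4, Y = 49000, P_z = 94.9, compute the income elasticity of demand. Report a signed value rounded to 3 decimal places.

At the given values, q = 112800 − 898(64.4) + 0.477(49000) − 441(94.9) = 36490.9.
∂q/∂Y = 0.477.
E = (0.477) × (49000/36490.9) = 0.64051…

0.641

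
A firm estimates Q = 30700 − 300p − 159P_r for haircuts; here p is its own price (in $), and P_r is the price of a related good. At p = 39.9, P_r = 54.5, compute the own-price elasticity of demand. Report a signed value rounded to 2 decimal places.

-1.19

At the given values, Q = 30700 − 300(39.9) − 159(54.5) = 10064.5.
∂Q/∂p = −300.
E = (-300) × (39.9/10064.5) = -1.1893…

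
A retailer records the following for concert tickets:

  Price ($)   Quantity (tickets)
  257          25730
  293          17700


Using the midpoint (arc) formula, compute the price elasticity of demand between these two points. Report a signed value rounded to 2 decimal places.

%ΔQ = (17700 − 25730) / [(25730 + 17700)/2] = -8030/21715 = -0.369790…
%ΔP = (293 − 257) / [(257 + 293)/2] = 36/275 = 0.130909…
Arc Ed = %ΔQ / %ΔP = (-8030/21715) / (36/275) = -2.8247…

-2.82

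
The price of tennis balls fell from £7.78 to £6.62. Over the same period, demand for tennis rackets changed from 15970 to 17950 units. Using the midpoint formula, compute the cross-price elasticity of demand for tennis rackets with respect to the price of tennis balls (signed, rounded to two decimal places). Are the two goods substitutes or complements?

-0.72; complements

%ΔQ_{tennis rackets} = (17950 − 15970)/avg = 1980/16960 = 0.116745…
%ΔP_{tennis balls} = (6.62 − 7.78)/avg = -1.16/7.2 = -0.161111…
E_cross = (1980/16960) / (-1.16/7.2) = -0.7246…
E_cross < 0 ⇒ the goods are complements.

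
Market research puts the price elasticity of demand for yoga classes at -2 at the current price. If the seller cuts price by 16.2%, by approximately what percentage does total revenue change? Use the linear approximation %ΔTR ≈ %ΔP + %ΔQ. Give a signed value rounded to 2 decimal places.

%ΔQ ≈ Ed × %ΔP = (-2) × (-16.2%) = +32.4000%
%ΔTR ≈ %ΔP + %ΔQ = (-16.2%) + (+32.4000%) = +16.2000%

+16.20%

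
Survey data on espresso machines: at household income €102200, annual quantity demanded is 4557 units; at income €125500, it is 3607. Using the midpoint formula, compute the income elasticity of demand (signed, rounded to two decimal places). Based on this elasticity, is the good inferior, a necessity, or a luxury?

%ΔQ = (3607 − 4557)/[( 4557 + 3607)/2] = -950/4082 = -0.232729…
%ΔIncome = (125500 − 102200)/[( 102200 + 125500)/2] = 23300/113850 = 0.204655…
E_income = (-950/4082) / (23300/113850) = -1.1371…
E_income < 0 ⇒ inferior good.

-1.14; inferior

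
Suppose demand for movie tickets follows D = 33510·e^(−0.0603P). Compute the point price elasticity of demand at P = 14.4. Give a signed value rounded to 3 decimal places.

dD/dP = −0.0603·D = -847.979. At P = 14.4, D = 14062.7.
Ed = (dD/dP)·(P/D) = (-847.979) × (14.4/14062.7) = -0.86832

-0.868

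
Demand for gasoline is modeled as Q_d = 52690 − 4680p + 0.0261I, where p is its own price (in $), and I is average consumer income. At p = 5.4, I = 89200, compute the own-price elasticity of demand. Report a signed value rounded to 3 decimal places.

At the given values, Q_d = 52690 − 4680(5.4) + 0.0261(89200) = 29746.12.
∂Q_d/∂p = −4680.
E = (-4680) × (5.4/29746.12) = -0.84958…

-0.850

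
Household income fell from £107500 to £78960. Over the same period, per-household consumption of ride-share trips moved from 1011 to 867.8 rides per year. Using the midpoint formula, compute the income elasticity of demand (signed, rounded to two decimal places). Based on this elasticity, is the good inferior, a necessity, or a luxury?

0.50; necessity

%ΔQ = (867.8 − 1011)/[( 1011 + 867.8)/2] = -143.2/939.4 = -0.152437…
%ΔIncome = (78960 − 107500)/[( 107500 + 78960)/2] = -28540/93230 = -0.306124…
E_income = (-143.2/939.4) / (-28540/93230) = 0.4979…
0 < E_income < 1 ⇒ normal good, necessity.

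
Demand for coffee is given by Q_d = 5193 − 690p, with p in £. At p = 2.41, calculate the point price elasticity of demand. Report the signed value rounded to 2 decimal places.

dQ_d/dp = −690. At p = 2.41, Q_d = 5193 − 690(2.41) = 3530.1.
Ed = (dQ_d/dp)·(p/Q_d) = −690 × (2.41/3530.1) = -0.4710…

-0.47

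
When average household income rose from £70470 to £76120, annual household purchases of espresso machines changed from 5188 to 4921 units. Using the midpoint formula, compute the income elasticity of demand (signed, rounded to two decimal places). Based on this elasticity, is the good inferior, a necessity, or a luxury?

-0.69; inferior

%ΔQ = (4921 − 5188)/[( 5188 + 4921)/2] = -267/5054.5 = -0.052824…
%ΔIncome = (76120 − 70470)/[( 70470 + 76120)/2] = 5650/73295 = 0.077085…
E_income = (-267/5054.5) / (5650/73295) = -0.6852…
E_income < 0 ⇒ inferior good.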